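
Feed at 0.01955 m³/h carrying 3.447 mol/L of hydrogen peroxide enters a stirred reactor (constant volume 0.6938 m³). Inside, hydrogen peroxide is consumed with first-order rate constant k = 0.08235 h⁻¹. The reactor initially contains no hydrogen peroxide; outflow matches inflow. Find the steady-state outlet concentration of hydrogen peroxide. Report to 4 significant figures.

V dC/dt = Q(C_in − C) − k V C.
Steady state (dC/dt = 0): C_ss = Q C_in/(Q + kV) = C_in/(1 + kV/Q).
C_ss = 0.01955·3.447/(0.01955 + 0.08235·0.6938) = 0.0673889/0.0766844 = 0.878781 mol/L.

0.8788 mol/L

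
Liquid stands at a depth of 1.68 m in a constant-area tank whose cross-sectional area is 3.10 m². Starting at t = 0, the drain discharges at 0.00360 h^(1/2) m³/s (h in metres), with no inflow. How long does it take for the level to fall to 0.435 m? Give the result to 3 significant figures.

1100 s

Accumulation of liquid (constant cross-section A): A dh/dt = −0.00360 √h.
∫ h^(−1/2) dh = −(0.00360/A) ∫ dt, giving 2√h = 2√h₀ − (0.00360/A) t.
t = 2A(√h₀ − √h)/0.00360 = 2·3.10·(√1.68 − √0.435)/0.00360
  = 6.2000 × (1.2961 − 0.65955) / 0.00360 = 1096.4 s.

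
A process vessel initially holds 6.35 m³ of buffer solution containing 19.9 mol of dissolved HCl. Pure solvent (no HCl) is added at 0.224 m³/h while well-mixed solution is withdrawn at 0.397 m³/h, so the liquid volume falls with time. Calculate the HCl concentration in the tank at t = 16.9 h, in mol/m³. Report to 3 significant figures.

Total volume: dV/dt = Q_in − Q_out = -0.17300 m³/h, so V(t) = 6.35 − 0.17300 t and V(16.9) = 3.4263 m³.
No HCl enters, so dm/dt = −Q_out · (m/V).
Separate: dm/m = −Q_out dt/V(t) ⇒ ln(m/m₀) = −(Q_out/(Q_in−Q_out)) ln(V/V₀).
m = m₀ (V₀/V)^(Q_out/(Q_in−Q_out)) = 19.9 × (6.35/3.4263)^(-2.2948) = 4.8302 mol.
C = m/V = 4.8302/3.4263 = 1.4097 mol/m³.

1.41 mol/m³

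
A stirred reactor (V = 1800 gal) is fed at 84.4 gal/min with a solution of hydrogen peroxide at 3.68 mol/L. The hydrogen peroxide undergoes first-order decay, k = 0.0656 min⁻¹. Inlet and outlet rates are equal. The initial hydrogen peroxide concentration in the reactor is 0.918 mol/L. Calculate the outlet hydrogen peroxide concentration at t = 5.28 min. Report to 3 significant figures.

1.19 mol/L

Accumulation = in − out − consumed: V dC/dt = Q C_in − Q C − k V C.
dC/dt = (Q/V) C_in − (Q/V + k) C; effective rate a = Q/V + k = 0.046889 + 0.0656 = 0.11249 min⁻¹.
C_ss = Q C_in/(Q + kV) = 1.5339 mol/L; C(t) = C_ss + (C₀ − C_ss) e^(−a t).
C(5.28) = 1.5339 + (-0.61594)·e^(−0.11249·5.28) = 1.5339 + (-0.61594)·0.55215 = 1.1939 mol/L.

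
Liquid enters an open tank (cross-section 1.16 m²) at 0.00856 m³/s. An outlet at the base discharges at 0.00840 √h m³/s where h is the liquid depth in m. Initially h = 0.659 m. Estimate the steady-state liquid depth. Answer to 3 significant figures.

1.04 m

Unsteady balance on liquid volume: A dh/dt = Q_in − 0.00840 √h. At steady state dh/dt = 0:
Q_in = 0.00840 √h_ss ⇒ √h_ss = 0.00856/0.00840 = 1.0190.
h_ss = 1.0190² = 1.0385 m. (Since h₀ = 0.659 m < h_ss, the level will rise toward this value.)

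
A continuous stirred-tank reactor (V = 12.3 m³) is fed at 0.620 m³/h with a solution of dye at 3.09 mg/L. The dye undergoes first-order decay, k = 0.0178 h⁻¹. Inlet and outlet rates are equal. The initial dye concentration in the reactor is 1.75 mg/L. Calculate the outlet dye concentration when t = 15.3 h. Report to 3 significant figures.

2.10 mg/L

Accumulation = in − out − consumed: V dC/dt = Q C_in − Q C − k V C.
This is linear with rate a = Q/V + k = 0.068207 h⁻¹.
C_ss = Q C_in/(Q + kV) = 2.2836 mg/L; C(t) = C_ss + (C₀ − C_ss) e^(−a t).
C(15.3) = 2.2836 + (-0.53360)·e^(−0.068207·15.3) = 2.2836 + (-0.53360)·0.35220 = 2.0957 mg/L.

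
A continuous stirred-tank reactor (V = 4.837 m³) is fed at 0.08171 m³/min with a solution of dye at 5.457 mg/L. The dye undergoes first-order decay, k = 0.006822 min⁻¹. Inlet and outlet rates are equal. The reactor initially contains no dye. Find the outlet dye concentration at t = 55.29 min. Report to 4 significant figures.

2.840 mg/L

V dC/dt = Q(C_in − C) − k V C.
dC/dt = (Q/V) C_in − (Q/V + k) C; effective rate a = Q/V + k = 0.0168927 + 0.006822 = 0.0237147 min⁻¹.
C_ss = Q C_in/(Q + kV) = 3.88719 mg/L; C(t) = C_ss + (C₀ − C_ss) e^(−a t).
C(55.29) = 3.88719 + (-3.88719)·e^(−0.0237147·55.29) = 3.88719 + (-3.88719)·0.269500 = 2.83959 mg/L.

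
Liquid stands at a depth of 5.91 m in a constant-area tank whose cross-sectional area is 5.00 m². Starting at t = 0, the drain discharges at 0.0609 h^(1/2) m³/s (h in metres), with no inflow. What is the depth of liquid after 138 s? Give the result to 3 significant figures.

Volume balance on the tank: A dh/dt = −0.0609 √h.
∫ h^(−1/2) dh = −(0.0609/A) ∫ dt, giving 2√h = 2√h₀ − (0.0609/A) t.
√h = √5.91 − 0.0609·138/(2·5.00) = 2.4310 − 0.84042 = 1.5906.
h = 1.5906² = 2.5301 m.

2.53 m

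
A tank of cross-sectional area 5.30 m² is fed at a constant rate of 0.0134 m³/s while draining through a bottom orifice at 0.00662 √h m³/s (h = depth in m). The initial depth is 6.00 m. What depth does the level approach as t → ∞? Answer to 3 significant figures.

A dh/dt = Q_in − 0.00662 √h. Steady state requires inflow = outflow:
Q_in = 0.00662 √h_ss ⇒ √h_ss = 0.0134/0.00662 = 2.0242.
h_ss = 2.0242² = 4.0973 m. (Since h₀ = 6.00 m > h_ss, the level will fall toward this value.)

4.10 m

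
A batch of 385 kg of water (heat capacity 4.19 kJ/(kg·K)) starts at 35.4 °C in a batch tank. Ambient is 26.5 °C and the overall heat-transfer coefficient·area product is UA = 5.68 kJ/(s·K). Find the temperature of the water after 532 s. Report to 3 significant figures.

27.9 °C

Energy balance: M c_p dT/dt = −UA(T − T_amb).
dT/dt = (T_ss − T)/τ with T_ss = T_amb = 26.500 °C, τ = M c_p/UA = 385·4.19/5.68 = 284.01 s.
Integrating: T(t) = T_ss + (T₀ − T_ss) e^(−t/τ).
T(532) = 26.500 + (8.9000)·0.15363 = 27.867 °C.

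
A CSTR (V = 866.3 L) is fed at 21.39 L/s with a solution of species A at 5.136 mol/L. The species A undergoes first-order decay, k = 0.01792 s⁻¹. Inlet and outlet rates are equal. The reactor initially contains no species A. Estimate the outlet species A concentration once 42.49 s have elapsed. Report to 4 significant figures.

V dC/dt = Q(C_in − C) − k V C.
This is linear with rate a = Q/V + k = 0.0426112 s⁻¹.
C_ss = Q C_in/(Q + kV) = 2.97607 mol/L; C(t) = C_ss + (C₀ − C_ss) e^(−a t).
C(42.49) = 2.97607 + (-2.97607)·e^(−0.0426112·42.49) = 2.97607 + (-2.97607)·0.163564 = 2.48929 mol/L.

2.489 mol/L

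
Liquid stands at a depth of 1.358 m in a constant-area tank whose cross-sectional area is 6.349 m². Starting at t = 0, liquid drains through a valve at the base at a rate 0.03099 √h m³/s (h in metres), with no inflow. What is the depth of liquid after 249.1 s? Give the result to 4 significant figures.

0.3107 m

Unsteady balance on liquid volume: A dh/dt = −0.03099 √h.
∫ h^(−1/2) dh = −(0.03099/A) ∫ dt, giving 2√h = 2√h₀ − (0.03099/A) t.
√h = √1.358 − 0.03099·249.1/(2·6.349) = 1.16533 − 0.607939 = 0.557394.
h = 0.557394² = 0.310688 m.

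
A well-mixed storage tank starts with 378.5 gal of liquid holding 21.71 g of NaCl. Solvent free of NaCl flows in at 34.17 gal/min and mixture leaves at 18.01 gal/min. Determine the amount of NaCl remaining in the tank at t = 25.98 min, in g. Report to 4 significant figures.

9.450 g

Let m(t) be the amount of NaCl. Volume: V(t) = V₀ + (Q_in − Q_out) t = 378.5 + 16.1600 t; V(25.98) = 798.337 gal.
Species balance (pure solvent in): dm/dt = −Q_out · m/V(t).
Separate: dm/m = −Q_out dt/V(t) ⇒ ln(m/m₀) = −(Q_out/(Q_in−Q_out)) ln(V/V₀).
m = m₀ (V₀/V)^(Q_out/(Q_in−Q_out)) = 21.71 × (378.5/798.337)^(1.11448) = 9.45005 g.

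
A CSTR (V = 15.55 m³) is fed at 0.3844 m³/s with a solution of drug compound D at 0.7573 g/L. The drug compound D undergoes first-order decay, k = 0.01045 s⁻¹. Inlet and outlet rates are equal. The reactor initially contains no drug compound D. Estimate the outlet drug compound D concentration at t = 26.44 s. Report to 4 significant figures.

0.3223 g/L

V dC/dt = Q(C_in − C) − k V C.
dC/dt = (Q/V) C_in − (Q/V + k) C; effective rate a = Q/V + k = 0.0247203 + 0.01045 = 0.0351703 s⁻¹.
C_ss = Q C_in/(Q + kV) = 0.532286 g/L; C(t) = C_ss + (C₀ − C_ss) e^(−a t).
C(26.44) = 0.532286 + (-0.532286)·e^(−0.0351703·26.44) = 0.532286 + (-0.532286)·0.394593 = 0.322250 g/L.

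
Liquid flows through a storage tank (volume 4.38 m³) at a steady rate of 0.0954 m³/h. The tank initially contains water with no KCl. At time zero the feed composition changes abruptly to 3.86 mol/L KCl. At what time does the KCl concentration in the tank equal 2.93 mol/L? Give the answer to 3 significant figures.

Species balance on the tank: V dC/dt = Q(C_in − C), so τ = V/Q = 45.912 h.
C(t) = C_in + (C₀ − C_in) e^(−t/τ). Set C = 2.93 and solve for t:
e^(−t/τ) = (C − C_in)/(C₀ − C_in) = (2.93 − 3.86)/(0 − 3.86) = 0.24093
t = −τ ln(…) = 45.912 × 1.4232 = 65.344 h.

65.3 h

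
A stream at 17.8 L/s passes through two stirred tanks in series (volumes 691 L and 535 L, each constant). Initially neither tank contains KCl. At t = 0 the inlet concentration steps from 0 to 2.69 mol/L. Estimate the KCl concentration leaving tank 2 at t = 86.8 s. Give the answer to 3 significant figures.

1.93 mol/L

Time constants: τᵢ = Vᵢ/Q for each well-mixed tank.
τ₁ = 691/17.8 = 38.820 s; τ₂ = 535/17.8 = 30.056 s.
Solving the cascade with C₁(0)=C₂(0)=0 gives C₂(t) = C_in[1 − (τ₁ e^(−t/τ₁) − τ₂ e^(−t/τ₂))/(τ₁ − τ₂)].
At t = 86.8: e^(−t/τ₁) = 0.10689, e^(−t/τ₂) = 0.055692.
C₂ = 2.69·[1 − (38.820·0.10689 − 30.056·0.055692)/(8.7640)] = 2.69·0.71752 = 1.9301 mol/L.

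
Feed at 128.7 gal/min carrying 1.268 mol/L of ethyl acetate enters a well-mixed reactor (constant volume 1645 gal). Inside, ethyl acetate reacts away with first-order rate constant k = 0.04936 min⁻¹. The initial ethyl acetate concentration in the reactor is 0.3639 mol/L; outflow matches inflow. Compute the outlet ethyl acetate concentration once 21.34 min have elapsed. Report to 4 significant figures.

V dC/dt = Q(C_in − C) − k V C.
This is linear with rate a = Q/V + k = 0.127597 min⁻¹.
C_ss = Q C_in/(Q + kV) = 0.777483 mol/L; C(t) = C_ss + (C₀ − C_ss) e^(−a t).
C(21.34) = 0.777483 + (-0.413583)·e^(−0.127597·21.34) = 0.777483 + (-0.413583)·0.0656826 = 0.750318 mol/L.

0.7503 mol/L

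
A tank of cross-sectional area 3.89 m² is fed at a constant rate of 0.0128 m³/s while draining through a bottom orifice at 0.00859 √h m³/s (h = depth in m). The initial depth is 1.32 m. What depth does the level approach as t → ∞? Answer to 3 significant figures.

2.22 m

A dh/dt = Q_in − 0.00859 √h. Steady state requires inflow = outflow:
Q_in = 0.00859 √h_ss ⇒ √h_ss = 0.0128/0.00859 = 1.4901.
h_ss = 1.4901² = 2.2204 m. (Since h₀ = 1.32 m < h_ss, the level will rise toward this value.)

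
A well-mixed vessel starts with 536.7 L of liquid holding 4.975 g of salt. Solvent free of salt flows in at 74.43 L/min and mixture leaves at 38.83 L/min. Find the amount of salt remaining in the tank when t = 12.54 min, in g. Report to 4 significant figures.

Total volume: dV/dt = Q_in − Q_out = 35.6000 L/min, so V(t) = 536.7 + 35.6000 t and V(12.54) = 983.124 L.
Solute balance: dm/dt = 0 − Q_out C = −Q_out m/V(t).
dm/m = −Q_out dt/(V₀ + 35.6000 t); integrating gives ln(m/m₀) = −(Q_out/(Q_in−Q_out)) ln(V/V₀).
m = m₀ (V₀/V)^(Q_out/(Q_in−Q_out)) = 4.975 × (536.7/983.124)^(1.09073) = 2.57078 g.

2.571 g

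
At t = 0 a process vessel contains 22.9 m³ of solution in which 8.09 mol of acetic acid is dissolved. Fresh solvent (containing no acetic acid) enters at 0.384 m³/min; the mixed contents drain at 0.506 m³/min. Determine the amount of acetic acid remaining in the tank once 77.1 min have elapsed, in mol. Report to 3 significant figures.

0.902 mol

Total volume: dV/dt = Q_in − Q_out = -0.12200 m³/min, so V(t) = 22.9 − 0.12200 t and V(77.1) = 13.494 m³.
Solute balance: dm/dt = 0 − Q_out C = −Q_out m/V(t).
Separate: dm/m = −Q_out dt/V(t) ⇒ ln(m/m₀) = −(Q_out/(Q_in−Q_out)) ln(V/V₀).
m = m₀ (V₀/V)^(Q_out/(Q_in−Q_out)) = 8.09 × (22.9/13.494)^(-4.1475) = 0.90210 mol.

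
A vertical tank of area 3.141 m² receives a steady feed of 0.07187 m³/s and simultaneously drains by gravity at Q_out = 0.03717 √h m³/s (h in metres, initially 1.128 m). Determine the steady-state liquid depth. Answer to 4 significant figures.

3.739 m

A dh/dt = Q_in − 0.03717 √h. Steady state requires inflow = outflow:
Q_in = 0.03717 √h_ss ⇒ √h_ss = 0.07187/0.03717 = 1.93355.
h_ss = 1.93355² = 3.73861 m. (Since h₀ = 1.128 m < h_ss, the level will rise toward this value.)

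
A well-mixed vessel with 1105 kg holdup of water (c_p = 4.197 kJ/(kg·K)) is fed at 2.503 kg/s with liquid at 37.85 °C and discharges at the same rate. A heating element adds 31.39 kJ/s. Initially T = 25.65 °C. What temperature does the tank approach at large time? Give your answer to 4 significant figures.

M c_p dT/dt = ṁ c_p (T_in − T) + Q̇.
At steady state dT/dt = 0 ⇒ T_ss = T_in + Q̇/(ṁ c_p) = 37.85 + 31.39/(2.503·4.197) = 40.8381 °C.

40.84 °C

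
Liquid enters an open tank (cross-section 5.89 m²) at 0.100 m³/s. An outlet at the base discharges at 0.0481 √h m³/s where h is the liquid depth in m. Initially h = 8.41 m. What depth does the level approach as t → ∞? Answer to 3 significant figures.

4.32 m

Unsteady balance on liquid volume: A dh/dt = Q_in − 0.0481 √h. At steady state dh/dt = 0:
Q_in = 0.0481 √h_ss ⇒ √h_ss = 0.100/0.0481 = 2.0790.
h_ss = 2.0790² = 4.3222 m. (Since h₀ = 8.41 m > h_ss, the level will fall toward this value.)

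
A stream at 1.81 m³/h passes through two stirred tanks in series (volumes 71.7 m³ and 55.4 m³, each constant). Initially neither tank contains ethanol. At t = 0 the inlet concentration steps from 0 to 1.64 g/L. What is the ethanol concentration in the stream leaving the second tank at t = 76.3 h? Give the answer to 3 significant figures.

Species balance on tank i: dCᵢ/dt = (Cᵢ₋₁ − Cᵢ)/τᵢ with τᵢ = Vᵢ/Q.
τ₁ = 71.7/1.81 = 39.613 h; τ₂ = 55.4/1.81 = 30.608 h.
Tank 1: C₁ = C_in(1 − e^(−t/τ₁)). Tank 2 (τ₁ ≠ τ₂): C₂ = C_in[1 − (τ₁ e^(−t/τ₁) − τ₂ e^(−t/τ₂))/(τ₁ − τ₂)].
At t = 76.3: e^(−t/τ₁) = 0.14571, e^(−t/τ₂) = 0.082675.
C₂ = 1.64·[1 − (39.613·0.14571 − 30.608·0.082675)/(9.0055)] = 1.64·0.64004 = 1.0497 g/L.

1.05 g/L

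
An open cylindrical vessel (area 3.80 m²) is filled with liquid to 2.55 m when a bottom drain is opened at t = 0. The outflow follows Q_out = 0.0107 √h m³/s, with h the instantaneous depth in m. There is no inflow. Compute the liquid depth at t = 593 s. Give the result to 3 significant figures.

0.581 m

Accumulation of liquid (constant cross-section A): A dh/dt = −0.0107 √h.
This is separable: 2 d(√h)/dt = −0.0107/A, so √h = √h₀ − (0.0107/(2A)) t.
√h = √2.55 − 0.0107·593/(2·3.80) = 1.5969 − 0.83488 = 0.76199.
h = 0.76199² = 0.58063 m.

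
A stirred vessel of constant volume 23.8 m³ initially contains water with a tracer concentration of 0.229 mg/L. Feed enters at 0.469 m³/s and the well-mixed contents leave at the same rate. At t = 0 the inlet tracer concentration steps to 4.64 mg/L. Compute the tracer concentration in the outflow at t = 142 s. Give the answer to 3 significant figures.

4.37 mg/L

Mass balance on the solute (V constant): V dC/dt = Q(C_in − C).
Time constant τ = V/Q = 23.8/0.469 = 50.746 s.
Integrating: C(t) = C_in + (C₀ − C_in) e^(−t/τ).
C(142) = 4.64 + (0.229 − 4.64)·e^(−142/50.746) = 4.64 + (-4.4110)·0.060917 = 4.3713 mg/L.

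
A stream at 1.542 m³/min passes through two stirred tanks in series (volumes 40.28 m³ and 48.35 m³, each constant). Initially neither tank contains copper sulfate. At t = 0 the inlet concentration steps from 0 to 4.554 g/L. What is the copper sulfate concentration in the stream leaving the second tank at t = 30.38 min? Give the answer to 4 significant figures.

Each tank obeys Vᵢ dCᵢ/dt = Q(Cᵢ₋₁ − Cᵢ), so τᵢ = Vᵢ/Q.
τ₁ = 40.28/1.542 = 26.1219 min; τ₂ = 48.35/1.542 = 31.3554 min.
Tank 1: C₁ = C_in(1 − e^(−t/τ₁)). Tank 2 (τ₁ ≠ τ₂): C₂ = C_in[1 − (τ₁ e^(−t/τ₁) − τ₂ e^(−t/τ₂))/(τ₁ − τ₂)].
At t = 30.38: e^(−t/τ₁) = 0.312545, e^(−t/τ₂) = 0.379503.
C₂ = 4.554·[1 − (26.1219·0.312545 − 31.3554·0.379503)/(-5.23346)] = 4.554·0.286286 = 1.30375 g/L.

1.304 g/L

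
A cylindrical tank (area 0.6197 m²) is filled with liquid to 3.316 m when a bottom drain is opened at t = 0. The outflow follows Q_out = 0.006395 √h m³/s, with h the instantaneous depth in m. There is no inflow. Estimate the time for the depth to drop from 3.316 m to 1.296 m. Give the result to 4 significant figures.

With no inflow, A dh/dt = −0.006395 √h.
Separate and integrate: 2(√h − √h₀) = −(0.006395/A) t.
t = 2A(√h₀ − √h)/0.006395 = 2·0.6197·(√3.316 − √1.296)/0.006395
  = 1.23940 × (1.82099 − 1.13842) / 0.006395 = 132.287 s.

132.3 s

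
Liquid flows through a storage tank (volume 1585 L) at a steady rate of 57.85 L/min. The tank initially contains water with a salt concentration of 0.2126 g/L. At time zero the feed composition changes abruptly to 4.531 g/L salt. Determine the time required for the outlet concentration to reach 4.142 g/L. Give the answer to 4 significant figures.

Species balance: V dC/dt = Q(C_in − C) ⇒ τ = V/Q = 27.3984 min.
C(t) = C_in + (C₀ − C_in) e^(−t/τ). Set C = 4.142 and solve for t:
e^(−t/τ) = (C − C_in)/(C₀ − C_in) = (4.142 − 4.531)/(0.2126 − 4.531) = 0.0900797
t = −τ ln(…) = 27.3984 × 2.40706 = 65.9497 min.

65.95 min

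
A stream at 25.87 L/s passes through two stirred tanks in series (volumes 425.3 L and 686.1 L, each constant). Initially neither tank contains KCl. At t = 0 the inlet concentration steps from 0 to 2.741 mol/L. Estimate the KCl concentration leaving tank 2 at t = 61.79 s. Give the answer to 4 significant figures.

Time constants: τᵢ = Vᵢ/Q for each well-mixed tank.
τ₁ = 425.3/25.87 = 16.4399 s; τ₂ = 686.1/25.87 = 26.5211 s.
Solving the cascade with C₁(0)=C₂(0)=0 gives C₂(t) = C_in[1 − (τ₁ e^(−t/τ₁) − τ₂ e^(−t/τ₂))/(τ₁ − τ₂)].
At t = 61.79: e^(−t/τ₁) = 0.0233177, e^(−t/τ₂) = 0.0973107.
C₂ = 2.741·[1 − (16.4399·0.0233177 − 26.5211·0.0973107)/(-10.0812)] = 2.741·0.782025 = 2.14353 mol/L.

2.144 mol/L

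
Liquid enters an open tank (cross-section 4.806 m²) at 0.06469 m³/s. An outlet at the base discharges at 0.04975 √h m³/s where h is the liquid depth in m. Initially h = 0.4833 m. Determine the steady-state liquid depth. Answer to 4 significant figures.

1.691 m

Unsteady balance on liquid volume: A dh/dt = Q_in − 0.04975 √h. At steady state dh/dt = 0:
Q_in = 0.04975 √h_ss ⇒ √h_ss = 0.06469/0.04975 = 1.30030.
h_ss = 1.30030² = 1.69078 m. (Since h₀ = 0.4833 m < h_ss, the level will rise toward this value.)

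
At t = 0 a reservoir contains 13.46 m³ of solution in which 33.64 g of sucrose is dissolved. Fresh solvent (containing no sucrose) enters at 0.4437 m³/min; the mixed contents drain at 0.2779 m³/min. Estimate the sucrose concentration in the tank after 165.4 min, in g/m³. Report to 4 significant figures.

0.1278 g/m³

Total volume: dV/dt = Q_in − Q_out = 0.165800 m³/min, so V(t) = 13.46 + 0.165800 t and V(165.4) = 40.8833 m³.
Solute balance: dm/dt = 0 − Q_out C = −Q_out m/V(t).
Separate: dm/m = −Q_out dt/V(t) ⇒ ln(m/m₀) = −(Q_out/(Q_in−Q_out)) ln(V/V₀).
m = m₀ (V₀/V)^(Q_out/(Q_in−Q_out)) = 33.64 × (13.46/40.8833)^(1.67612) = 5.22551 g.
C = m/V = 5.22551/40.8833 = 0.127815 g/m³.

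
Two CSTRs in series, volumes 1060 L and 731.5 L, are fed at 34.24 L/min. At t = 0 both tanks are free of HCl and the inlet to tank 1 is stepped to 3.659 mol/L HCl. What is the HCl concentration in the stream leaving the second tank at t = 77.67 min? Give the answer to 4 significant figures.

Each tank obeys Vᵢ dCᵢ/dt = Q(Cᵢ₋₁ − Cᵢ), so τᵢ = Vᵢ/Q.
τ₁ = 1060/34.24 = 30.9579 min; τ₂ = 731.5/34.24 = 21.3639 min.
Tank 1: C₁ = C_in(1 − e^(−t/τ₁)). Tank 2 (τ₁ ≠ τ₂): C₂ = C_in[1 − (τ₁ e^(−t/τ₁) − τ₂ e^(−t/τ₂))/(τ₁ − τ₂)].
At t = 77.67: e^(−t/τ₁) = 0.0813587, e^(−t/τ₂) = 0.0263689.
C₂ = 3.659·[1 − (30.9579·0.0813587 − 21.3639·0.0263689)/(9.59404)] = 3.659·0.796191 = 2.91326 mol/L.

2.913 mol/L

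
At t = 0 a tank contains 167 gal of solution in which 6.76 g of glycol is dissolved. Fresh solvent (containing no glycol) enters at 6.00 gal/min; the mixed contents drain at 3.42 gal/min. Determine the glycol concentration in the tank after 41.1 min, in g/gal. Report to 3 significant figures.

0.0129 g/gal

Let m(t) be the amount of glycol. Volume: V(t) = V₀ + (Q_in − Q_out) t = 167 + 2.5800 t; V(41.1) = 273.04 gal.
No glycol enters, so dm/dt = −Q_out · (m/V).
dm/m = −Q_out dt/(V₀ + 2.5800 t); integrating gives ln(m/m₀) = −(Q_out/(Q_in−Q_out)) ln(V/V₀).
m = m₀ (V₀/V)^(Q_out/(Q_in−Q_out)) = 6.76 × (167/273.04)^(1.3256) = 3.5231 g.
C = m/V = 3.5231/273.04 = 0.012903 g/gal.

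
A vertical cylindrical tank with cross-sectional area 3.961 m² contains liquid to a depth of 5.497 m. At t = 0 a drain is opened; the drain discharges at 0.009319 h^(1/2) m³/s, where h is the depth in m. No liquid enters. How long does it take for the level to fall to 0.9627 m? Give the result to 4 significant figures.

With no inflow, A dh/dt = −0.009319 √h.
Separate and integrate: 2(√h − √h₀) = −(0.009319/A) t.
t = 2A(√h₀ − √h)/0.009319 = 2·3.961·(√5.497 − √0.9627)/0.009319
  = 7.92200 × (2.34457 − 0.981173) / 0.009319 = 1159.01 s.

1159 s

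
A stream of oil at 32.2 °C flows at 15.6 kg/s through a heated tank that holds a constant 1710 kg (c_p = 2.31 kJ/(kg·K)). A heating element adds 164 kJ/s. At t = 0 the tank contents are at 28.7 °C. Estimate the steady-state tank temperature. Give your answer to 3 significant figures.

36.8 °C

M c_p dT/dt = ṁ c_p (T_in − T) + Q̇.
At steady state dT/dt = 0 ⇒ T_ss = T_in + Q̇/(ṁ c_p) = 32.2 + 164/(15.6·2.31) = 36.751 °C.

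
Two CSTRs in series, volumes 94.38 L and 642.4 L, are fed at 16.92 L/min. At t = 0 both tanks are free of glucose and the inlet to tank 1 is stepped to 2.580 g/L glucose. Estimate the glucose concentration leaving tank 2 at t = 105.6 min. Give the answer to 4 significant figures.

2.393 g/L

Time constants: τᵢ = Vᵢ/Q for each well-mixed tank.
τ₁ = 94.38/16.92 = 5.57801 min; τ₂ = 642.4/16.92 = 37.9669 min.
Solving the cascade with C₁(0)=C₂(0)=0 gives C₂(t) = C_in[1 − (τ₁ e^(−t/τ₁) − τ₂ e^(−t/τ₂))/(τ₁ − τ₂)].
At t = 105.6: e^(−t/τ₁) = 6.00023e-09, e^(−t/τ₂) = 0.0619536.
C₂ = 2.580·[1 − (5.57801·6.00023e-09 − 37.9669·0.0619536)/(-32.3889)] = 2.580·0.927377 = 2.39263 g/L.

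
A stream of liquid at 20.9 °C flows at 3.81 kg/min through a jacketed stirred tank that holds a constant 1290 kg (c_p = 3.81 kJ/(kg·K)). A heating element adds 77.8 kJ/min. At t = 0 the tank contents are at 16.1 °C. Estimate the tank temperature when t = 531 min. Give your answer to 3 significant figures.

Unsteady energy balance on the tank contents: M c_p dT/dt = ṁ c_p (T_in − T) + 77.8.
Rearrange: dT/dt = (T_ss − T)/τ with τ = M/ṁ = 338.58 min and T_ss = T_in + Q̇/(ṁ c_p) = 26.260 °C.
This is linear first-order; T(t) = T_ss + (T₀ − T_ss) e^(−t/τ).
T(531) = 26.260 + (-10.160)·e^(−531/338.58) = 26.260 + (-10.160)·0.20840 = 24.142 °C.

24.1 °C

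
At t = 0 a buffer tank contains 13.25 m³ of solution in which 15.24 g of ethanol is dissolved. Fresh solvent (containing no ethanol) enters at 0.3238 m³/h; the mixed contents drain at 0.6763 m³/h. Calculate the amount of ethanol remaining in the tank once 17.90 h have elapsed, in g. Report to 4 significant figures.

Total volume: dV/dt = Q_in − Q_out = -0.352500 m³/h, so V(t) = 13.25 − 0.352500 t and V(17.90) = 6.94025 m³.
Species balance (pure solvent in): dm/dt = −Q_out · m/V(t).
dm/m = −Q_out dt/(V₀ − 0.352500 t); integrating gives ln(m/m₀) = −(Q_out/(Q_in−Q_out)) ln(V/V₀).
m = m₀ (V₀/V)^(Q_out/(Q_in−Q_out)) = 15.24 × (13.25/6.94025)^(-1.91858) = 4.40726 g.

4.407 g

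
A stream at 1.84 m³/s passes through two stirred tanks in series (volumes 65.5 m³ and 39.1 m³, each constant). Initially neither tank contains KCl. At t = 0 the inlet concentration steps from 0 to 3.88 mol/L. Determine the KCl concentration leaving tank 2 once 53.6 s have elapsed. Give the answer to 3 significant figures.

2.21 mol/L

Time constants: τᵢ = Vᵢ/Q for each well-mixed tank.
τ₁ = 65.5/1.84 = 35.598 s; τ₂ = 39.1/1.84 = 21.250 s.
Tank 1: C₁ = C_in(1 − e^(−t/τ₁)). Tank 2 (τ₁ ≠ τ₂): C₂ = C_in[1 − (τ₁ e^(−t/τ₁) − τ₂ e^(−t/τ₂))/(τ₁ − τ₂)].
At t = 53.6: e^(−t/τ₁) = 0.22186, e^(−t/τ₂) = 0.080271.
C₂ = 3.88·[1 − (35.598·0.22186 − 21.250·0.080271)/(14.348)] = 3.88·0.56844 = 2.2055 mol/L.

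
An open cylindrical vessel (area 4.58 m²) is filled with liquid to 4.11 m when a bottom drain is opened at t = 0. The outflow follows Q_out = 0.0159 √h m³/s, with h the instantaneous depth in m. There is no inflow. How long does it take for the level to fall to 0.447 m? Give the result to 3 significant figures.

Unsteady balance on liquid volume: A dh/dt = −0.0159 √h.
∫ h^(−1/2) dh = −(0.0159/A) ∫ dt, giving 2√h = 2√h₀ − (0.0159/A) t.
t = 2A(√h₀ − √h)/0.0159 = 2·4.58·(√4.11 − √0.447)/0.0159
  = 9.1600 × (2.0273 − 0.66858) / 0.0159 = 782.77 s.

783 s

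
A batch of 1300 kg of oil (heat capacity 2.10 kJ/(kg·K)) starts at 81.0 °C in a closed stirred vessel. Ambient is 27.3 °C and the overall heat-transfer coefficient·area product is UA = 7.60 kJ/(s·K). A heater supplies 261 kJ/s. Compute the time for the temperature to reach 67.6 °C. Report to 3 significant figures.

Lumped-capacitance energy balance: M c_p dT/dt = UA(T_amb − T) + Q̇.
τ = M c_p/UA = 359.21 s; T_ss = T_amb + Q̇/UA = 27.3 + 261/7.60 = 61.642 °C.
T(t) = T_ss + (T₀ − T_ss)e^(−t/τ); set T = 67.6:
t = −τ ln[(T − T_ss)/(T₀ − T_ss)] = −359.21 · ln(0.30778) = 423.29 s.

423 s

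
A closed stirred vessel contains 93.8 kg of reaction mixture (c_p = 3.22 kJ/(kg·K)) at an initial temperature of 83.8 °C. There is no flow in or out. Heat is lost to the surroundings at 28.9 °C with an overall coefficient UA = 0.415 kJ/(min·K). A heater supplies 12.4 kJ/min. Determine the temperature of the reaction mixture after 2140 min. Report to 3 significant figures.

60.1 °C

Energy balance: M c_p dT/dt = −UA(T − T_amb) + Q̇.
dT/dt = (T_ss − T)/τ with T_ss = T_amb + Q̇/UA = 28.9 + 12.4/0.415 = 58.780 °C, τ = M c_p/UA = 93.8·3.22/0.415 = 727.80 min.
Integrating: T(t) = T_ss + (T₀ − T_ss) e^(−t/τ).
T(2140) = 58.780 + (25.020)·0.052846 = 60.102 °C.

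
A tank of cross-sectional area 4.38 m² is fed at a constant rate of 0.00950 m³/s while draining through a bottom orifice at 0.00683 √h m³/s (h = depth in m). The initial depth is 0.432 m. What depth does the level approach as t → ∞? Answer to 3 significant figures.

Mass balance (ρ constant): A dh/dt = Q_in − 0.00683 √h. At steady state dh/dt = 0:
Q_in = 0.00683 √h_ss ⇒ √h_ss = 0.00950/0.00683 = 1.3909.
h_ss = 1.3909² = 1.9347 m. (Since h₀ = 0.432 m < h_ss, the level will rise toward this value.)

1.93 m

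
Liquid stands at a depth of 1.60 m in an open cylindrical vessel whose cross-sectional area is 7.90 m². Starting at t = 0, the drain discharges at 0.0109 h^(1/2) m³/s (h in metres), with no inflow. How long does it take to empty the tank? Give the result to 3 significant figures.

1830 s

Volume balance on the tank: A dh/dt = −0.0109 √h.
Separate and integrate: 2(√h − √h₀) = −(0.0109/A) t.
Set h = 0: 2√h₀ = (0.0109/A) t_empty ⇒ t_empty = 2A√h₀/0.0109.
t_empty = 2·7.90·√1.60/0.0109 = 15.800·1.2649/0.0109 = 1833.5 s.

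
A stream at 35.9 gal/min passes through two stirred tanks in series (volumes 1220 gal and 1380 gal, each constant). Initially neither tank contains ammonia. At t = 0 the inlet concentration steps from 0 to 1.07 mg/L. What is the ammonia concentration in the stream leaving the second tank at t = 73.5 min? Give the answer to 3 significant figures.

0.644 mg/L

Each tank obeys Vᵢ dCᵢ/dt = Q(Cᵢ₋₁ − Cᵢ), so τᵢ = Vᵢ/Q.
τ₁ = 1220/35.9 = 33.983 min; τ₂ = 1380/35.9 = 38.440 min.
Tank 1: C₁ = C_in(1 − e^(−t/τ₁)). Tank 2 (τ₁ ≠ τ₂): C₂ = C_in[1 − (τ₁ e^(−t/τ₁) − τ₂ e^(−t/τ₂))/(τ₁ − τ₂)].
At t = 73.5: e^(−t/τ₁) = 0.11500, e^(−t/τ₂) = 0.14777.
C₂ = 1.07·[1 − (33.983·0.11500 − 38.440·0.14777)/(-4.4568)] = 1.07·0.60231 = 0.64447 mg/L.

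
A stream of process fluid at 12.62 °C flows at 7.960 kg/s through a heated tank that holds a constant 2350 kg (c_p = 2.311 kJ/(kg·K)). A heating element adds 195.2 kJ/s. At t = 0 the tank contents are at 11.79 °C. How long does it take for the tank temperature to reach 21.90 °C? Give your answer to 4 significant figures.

635.1 s

M c_p dT/dt = ṁ c_p (T_in − T) + Q̇.
τ = M/ṁ = 295.226 s; T_ss = T_in + Q̇/(ṁ c_p) = 23.2313 °C.
T(t) = T_ss + (T₀ − T_ss) e^(−t/τ). Set T = 21.90:
e^(−t/τ) = (21.90 − 23.2313)/(11.79 − 23.2313) = 0.116356
t = −295.226 · ln(0.116356) = 635.062 s.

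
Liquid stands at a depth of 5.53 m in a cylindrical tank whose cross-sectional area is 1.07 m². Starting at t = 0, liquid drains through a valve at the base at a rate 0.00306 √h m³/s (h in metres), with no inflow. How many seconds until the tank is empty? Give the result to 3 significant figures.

With no inflow, A dh/dt = −0.00306 √h.
Separate and integrate: 2(√h − √h₀) = −(0.00306/A) t.
Tank is empty when √h = 0: t_empty = 2A√h₀/0.00306.
t_empty = 2·1.07·√5.53/0.00306 = 2.1400·2.3516/0.00306 = 1644.6 s.

1640 s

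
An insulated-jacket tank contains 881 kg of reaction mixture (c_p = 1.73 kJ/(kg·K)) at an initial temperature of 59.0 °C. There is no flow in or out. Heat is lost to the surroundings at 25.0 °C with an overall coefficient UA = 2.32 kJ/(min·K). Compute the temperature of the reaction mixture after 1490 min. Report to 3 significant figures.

Lumped-capacitance energy balance: M c_p dT/dt = UA(T_amb − T).
dT/dt = (T_ss − T)/τ with T_ss = T_amb = 25.000 °C, τ = M c_p/UA = 881·1.73/2.32 = 656.95 min.
Solution: T(t) = T_ss + (T₀ − T_ss) e^(−t/τ).
T(1490) = 25.000 + (34.000)·0.10351 = 28.519 °C.

28.5 °C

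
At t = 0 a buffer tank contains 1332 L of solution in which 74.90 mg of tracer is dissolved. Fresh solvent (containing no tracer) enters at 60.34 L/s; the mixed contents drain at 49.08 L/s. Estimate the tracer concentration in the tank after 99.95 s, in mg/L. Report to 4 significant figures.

Total volume: dV/dt = Q_in − Q_out = 11.2600 L/s, so V(t) = 1332 + 11.2600 t and V(99.95) = 2457.44 L.
No tracer enters, so dm/dt = −Q_out · (m/V).
Separate: dm/m = −Q_out dt/V(t) ⇒ ln(m/m₀) = −(Q_out/(Q_in−Q_out)) ln(V/V₀).
m = m₀ (V₀/V)^(Q_out/(Q_in−Q_out)) = 74.90 × (1332/2457.44)^(4.35879) = 5.18965 mg.
C = m/V = 5.18965/2457.44 = 0.00211181 mg/L.

0.002112 mg/L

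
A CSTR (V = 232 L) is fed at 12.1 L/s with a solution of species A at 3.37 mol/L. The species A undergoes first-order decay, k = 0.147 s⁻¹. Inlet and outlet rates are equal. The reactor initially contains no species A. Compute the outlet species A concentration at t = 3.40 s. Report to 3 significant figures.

V dC/dt = Q(C_in − C) − k V C.
dC/dt = (Q/V) C_in − (Q/V + k) C; effective rate a = Q/V + k = 0.052155 + 0.147 = 0.19916 s⁻¹.
C_ss = Q C_in/(Q + kV) = 0.88254 mol/L; C(t) = C_ss + (C₀ − C_ss) e^(−a t).
C(3.40) = 0.88254 + (-0.88254)·e^(−0.19916·3.40) = 0.88254 + (-0.88254)·0.50807 = 0.43415 mol/L.

0.434 mol/L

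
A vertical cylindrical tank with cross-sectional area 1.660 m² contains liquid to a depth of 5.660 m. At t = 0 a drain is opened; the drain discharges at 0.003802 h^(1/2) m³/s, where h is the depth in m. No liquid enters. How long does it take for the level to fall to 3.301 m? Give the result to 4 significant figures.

490.9 s

A dh/dt = −Q_out = −0.003802 √h.
∫ h^(−1/2) dh = −(0.003802/A) ∫ dt, giving 2√h = 2√h₀ − (0.003802/A) t.
t = 2A(√h₀ − √h)/0.003802 = 2·1.660·(√5.660 − √3.301)/0.003802
  = 3.32000 × (2.37908 − 1.81687) / 0.003802 = 490.936 s.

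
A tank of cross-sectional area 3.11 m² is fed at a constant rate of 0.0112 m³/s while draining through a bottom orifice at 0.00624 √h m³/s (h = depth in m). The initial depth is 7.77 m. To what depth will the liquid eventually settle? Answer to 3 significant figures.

3.22 m

Level balance: A dh/dt = 0.0112 − 0.00624 √h. Setting dh/dt = 0:
Q_in = 0.00624 √h_ss ⇒ √h_ss = 0.0112/0.00624 = 1.7949.
h_ss = 1.7949² = 3.2216 m. (Since h₀ = 7.77 m > h_ss, the level will fall toward this value.)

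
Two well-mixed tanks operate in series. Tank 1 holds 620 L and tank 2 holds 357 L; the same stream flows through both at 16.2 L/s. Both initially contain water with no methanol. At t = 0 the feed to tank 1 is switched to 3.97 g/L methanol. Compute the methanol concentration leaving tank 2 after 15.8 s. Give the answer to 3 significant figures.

Each tank obeys Vᵢ dCᵢ/dt = Q(Cᵢ₋₁ − Cᵢ), so τᵢ = Vᵢ/Q.
τ₁ = 620/16.2 = 38.272 s; τ₂ = 357/16.2 = 22.037 s.
Solving the cascade with C₁(0)=C₂(0)=0 gives C₂(t) = C_in[1 − (τ₁ e^(−t/τ₁) − τ₂ e^(−t/τ₂))/(τ₁ − τ₂)].
At t = 15.8: e^(−t/τ₁) = 0.66177, e^(−t/τ₂) = 0.48823.
C₂ = 3.97·[1 − (38.272·0.66177 − 22.037·0.48823)/(16.235)] = 3.97·0.10266 = 0.40757 g/L.

0.408 g/L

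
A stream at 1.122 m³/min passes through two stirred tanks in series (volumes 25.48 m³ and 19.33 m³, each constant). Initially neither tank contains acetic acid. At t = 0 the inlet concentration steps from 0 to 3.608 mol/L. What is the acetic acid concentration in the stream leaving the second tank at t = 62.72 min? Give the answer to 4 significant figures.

Species balance on tank i: dCᵢ/dt = (Cᵢ₋₁ − Cᵢ)/τᵢ with τᵢ = Vᵢ/Q.
τ₁ = 25.48/1.122 = 22.7094 min; τ₂ = 19.33/1.122 = 17.2282 min.
Tank 1: C₁ = C_in(1 − e^(−t/τ₁)). Tank 2 (τ₁ ≠ τ₂): C₂ = C_in[1 − (τ₁ e^(−t/τ₁) − τ₂ e^(−t/τ₂))/(τ₁ − τ₂)].
At t = 62.72: e^(−t/τ₁) = 0.0631750, e^(−t/τ₂) = 0.0262379.
C₂ = 3.608·[1 − (22.7094·0.0631750 − 17.2282·0.0262379)/(5.48128)] = 3.608·0.820728 = 2.96119 mol/L.

2.961 mol/L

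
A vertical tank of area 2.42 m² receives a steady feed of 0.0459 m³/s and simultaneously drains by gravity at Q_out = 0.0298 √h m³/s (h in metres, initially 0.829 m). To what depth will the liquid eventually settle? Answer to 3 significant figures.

Level balance: A dh/dt = 0.0459 − 0.0298 √h. Setting dh/dt = 0:
Q_in = 0.0298 √h_ss ⇒ √h_ss = 0.0459/0.0298 = 1.5403.
h_ss = 1.5403² = 2.3724 m. (Since h₀ = 0.829 m < h_ss, the level will rise toward this value.)

2.37 m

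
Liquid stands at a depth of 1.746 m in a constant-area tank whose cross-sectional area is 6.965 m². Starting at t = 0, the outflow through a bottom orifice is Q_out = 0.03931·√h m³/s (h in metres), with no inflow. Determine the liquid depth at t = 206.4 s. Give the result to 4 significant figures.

0.5460 m

A dh/dt = −Q_out = −0.03931 √h.
This is separable: 2 d(√h)/dt = −0.03931/A, so √h = √h₀ − (0.03931/(2A)) t.
√h = √1.746 − 0.03931·206.4/(2·6.965) = 1.32136 − 0.582454 = 0.738909.
h = 0.738909² = 0.545986 m.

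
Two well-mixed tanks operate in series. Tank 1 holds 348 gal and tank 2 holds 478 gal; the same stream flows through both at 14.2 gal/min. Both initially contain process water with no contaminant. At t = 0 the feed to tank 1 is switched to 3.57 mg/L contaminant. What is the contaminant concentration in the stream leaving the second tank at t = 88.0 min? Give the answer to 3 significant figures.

2.87 mg/L

Each tank obeys Vᵢ dCᵢ/dt = Q(Cᵢ₋₁ − Cᵢ), so τᵢ = Vᵢ/Q.
τ₁ = 348/14.2 = 24.507 min; τ₂ = 478/14.2 = 33.662 min.
Solving the cascade with C₁(0)=C₂(0)=0 gives C₂(t) = C_in[1 − (τ₁ e^(−t/τ₁) − τ₂ e^(−t/τ₂))/(τ₁ − τ₂)].
At t = 88.0: e^(−t/τ₁) = 0.027576, e^(−t/τ₂) = 0.073224.
C₂ = 3.57·[1 − (24.507·0.027576 − 33.662·0.073224)/(-9.1549)] = 3.57·0.80458 = 2.8723 mg/L.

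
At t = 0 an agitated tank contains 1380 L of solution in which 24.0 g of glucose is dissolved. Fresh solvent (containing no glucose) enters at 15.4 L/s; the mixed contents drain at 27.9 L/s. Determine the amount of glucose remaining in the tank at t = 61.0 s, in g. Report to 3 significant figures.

Let m(t) be the amount of glucose. Volume: V(t) = V₀ + (Q_in − Q_out) t = 1380 − 12.500 t; V(61.0) = 617.50 L.
Solute balance: dm/dt = 0 − Q_out C = −Q_out m/V(t).
dm/m = −Q_out dt/(V₀ − 12.500 t); integrating gives ln(m/m₀) = −(Q_out/(Q_in−Q_out)) ln(V/V₀).
m = m₀ (V₀/V)^(Q_out/(Q_in−Q_out)) = 24.0 × (1380/617.50)^(-2.2320) = 3.9875 g.

3.99 g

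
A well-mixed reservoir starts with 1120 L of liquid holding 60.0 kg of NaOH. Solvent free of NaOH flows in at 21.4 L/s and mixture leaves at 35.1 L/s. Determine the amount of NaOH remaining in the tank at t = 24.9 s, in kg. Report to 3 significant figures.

Let m(t) be the amount of NaOH. Volume: V(t) = V₀ + (Q_in − Q_out) t = 1120 − 13.700 t; V(24.9) = 778.87 L.
No NaOH enters, so dm/dt = −Q_out · (m/V).
Separate: dm/m = −Q_out dt/V(t) ⇒ ln(m/m₀) = −(Q_out/(Q_in−Q_out)) ln(V/V₀).
m = m₀ (V₀/V)^(Q_out/(Q_in−Q_out)) = 60.0 × (1120/778.87)^(-2.5620) = 23.658 kg.

23.7 kg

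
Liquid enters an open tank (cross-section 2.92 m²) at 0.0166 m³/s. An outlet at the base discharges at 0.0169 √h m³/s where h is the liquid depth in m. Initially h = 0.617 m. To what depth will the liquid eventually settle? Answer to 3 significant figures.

0.965 m

Mass balance (ρ constant): A dh/dt = Q_in − 0.0169 √h. At steady state dh/dt = 0:
Q_in = 0.0169 √h_ss ⇒ √h_ss = 0.0166/0.0169 = 0.98225.
h_ss = 0.98225² = 0.96481 m. (Since h₀ = 0.617 m < h_ss, the level will rise toward this value.)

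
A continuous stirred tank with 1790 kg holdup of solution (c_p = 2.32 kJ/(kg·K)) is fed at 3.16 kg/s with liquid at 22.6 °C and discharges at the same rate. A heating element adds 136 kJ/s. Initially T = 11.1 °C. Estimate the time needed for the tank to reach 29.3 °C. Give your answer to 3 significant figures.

527 s

M c_p dT/dt = ṁ c_p (T_in − T) + Q̇.
τ = M/ṁ = 566.46 s; T_ss = T_in + Q̇/(ṁ c_p) = 41.151 °C.
T(t) = T_ss + (T₀ − T_ss) e^(−t/τ). Set T = 29.3:
e^(−t/τ) = (29.3 − 41.151)/(11.1 − 41.151) = 0.39436
t = −566.46 · ln(0.39436) = 527.08 s.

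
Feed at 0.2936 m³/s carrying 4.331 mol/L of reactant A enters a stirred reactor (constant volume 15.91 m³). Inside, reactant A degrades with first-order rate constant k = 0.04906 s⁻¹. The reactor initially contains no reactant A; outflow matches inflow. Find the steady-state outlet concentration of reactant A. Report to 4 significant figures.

1.184 mol/L

Accumulation = in − out − consumed: V dC/dt = Q C_in − Q C − k V C.
At steady state: 0 = Q C_in − (Q + kV) C_ss, so C_ss = Q C_in/(Q + kV).
C_ss = 0.2936·4.331/(0.2936 + 0.04906·15.91) = 1.27158/1.07414 = 1.18381 mol/L.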